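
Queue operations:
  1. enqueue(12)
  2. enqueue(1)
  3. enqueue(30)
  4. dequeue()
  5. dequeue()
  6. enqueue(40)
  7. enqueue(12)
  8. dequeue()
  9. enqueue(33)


enqueue(12) -> [12]
enqueue(1) -> [12, 1]
enqueue(30) -> [12, 1, 30]
dequeue()->12, [1, 30]
dequeue()->1, [30]
enqueue(40) -> [30, 40]
enqueue(12) -> [30, 40, 12]
dequeue()->30, [40, 12]
enqueue(33) -> [40, 12, 33]

Final queue: [40, 12, 33]


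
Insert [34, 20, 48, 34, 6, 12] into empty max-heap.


Insert 34: [34]
Insert 20: [34, 20]
Insert 48: [48, 20, 34]
Insert 34: [48, 34, 34, 20]
Insert 6: [48, 34, 34, 20, 6]
Insert 12: [48, 34, 34, 20, 6, 12]

Final heap: [48, 34, 34, 20, 6, 12]


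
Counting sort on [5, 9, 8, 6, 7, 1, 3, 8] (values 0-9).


Input: [5, 9, 8, 6, 7, 1, 3, 8]
Counts: [0, 1, 0, 1, 0, 1, 1, 1, 2, 1]

Sorted: [1, 3, 5, 6, 7, 8, 8, 9]


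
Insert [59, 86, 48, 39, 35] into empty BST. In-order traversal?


Insert 59: root
Insert 86: R from 59
Insert 48: L from 59
Insert 39: L from 59 -> L from 48
Insert 35: L from 59 -> L from 48 -> L from 39

In-order: [35, 39, 48, 59, 86]


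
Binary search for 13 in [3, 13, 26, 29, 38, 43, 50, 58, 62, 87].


Step 1: lo=0, hi=9, mid=4, val=38
Step 2: lo=0, hi=3, mid=1, val=13

Found at index 1


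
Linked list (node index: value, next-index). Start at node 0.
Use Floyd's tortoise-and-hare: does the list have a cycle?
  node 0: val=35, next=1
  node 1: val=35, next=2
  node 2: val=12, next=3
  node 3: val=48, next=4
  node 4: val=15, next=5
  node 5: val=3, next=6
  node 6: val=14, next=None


Floyd's tortoise (slow, +1) and hare (fast, +2):
  init: slow=0, fast=0
  step 1: slow=1, fast=2
  step 2: slow=2, fast=4
  step 3: slow=3, fast=6
  step 4: fast -> None, no cycle

Cycle: no


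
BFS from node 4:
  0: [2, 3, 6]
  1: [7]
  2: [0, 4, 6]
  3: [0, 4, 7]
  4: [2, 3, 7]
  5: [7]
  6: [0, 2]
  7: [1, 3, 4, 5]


Visit 4, enqueue [2, 3, 7]
Visit 2, enqueue [0, 6]
Visit 3, enqueue []
Visit 7, enqueue [1, 5]
Visit 0, enqueue []
Visit 6, enqueue []
Visit 1, enqueue []
Visit 5, enqueue []

BFS order: [4, 2, 3, 7, 0, 6, 1, 5]


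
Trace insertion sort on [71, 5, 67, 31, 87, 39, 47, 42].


Initial: [71, 5, 67, 31, 87, 39, 47, 42]
Insert 5: [5, 71, 67, 31, 87, 39, 47, 42]
Insert 67: [5, 67, 71, 31, 87, 39, 47, 42]
Insert 31: [5, 31, 67, 71, 87, 39, 47, 42]
Insert 87: [5, 31, 67, 71, 87, 39, 47, 42]
Insert 39: [5, 31, 39, 67, 71, 87, 47, 42]
Insert 47: [5, 31, 39, 47, 67, 71, 87, 42]
Insert 42: [5, 31, 39, 42, 47, 67, 71, 87]

Sorted: [5, 31, 39, 42, 47, 67, 71, 87]


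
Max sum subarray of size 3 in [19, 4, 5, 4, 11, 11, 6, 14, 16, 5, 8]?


[0:3]: 28
[1:4]: 13
[2:5]: 20
[3:6]: 26
[4:7]: 28
[5:8]: 31
[6:9]: 36
[7:10]: 35
[8:11]: 29

Max: 36 at [6:9]


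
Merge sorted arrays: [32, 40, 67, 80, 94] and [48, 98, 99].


Take 32 from A
Take 40 from A
Take 48 from B
Take 67 from A
Take 80 from A
Take 94 from A

Merged: [32, 40, 48, 67, 80, 94, 98, 99]


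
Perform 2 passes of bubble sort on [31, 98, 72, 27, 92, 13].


Initial: [31, 98, 72, 27, 92, 13]
Pass 1: [31, 72, 27, 92, 13, 98] (4 swaps)
Pass 2: [31, 27, 72, 13, 92, 98] (2 swaps)

After 2 passes: [31, 27, 72, 13, 92, 98]


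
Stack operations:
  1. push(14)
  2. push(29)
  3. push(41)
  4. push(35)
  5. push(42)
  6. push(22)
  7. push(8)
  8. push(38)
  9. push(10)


push(14) -> [14]
push(29) -> [14, 29]
push(41) -> [14, 29, 41]
push(35) -> [14, 29, 41, 35]
push(42) -> [14, 29, 41, 35, 42]
push(22) -> [14, 29, 41, 35, 42, 22]
push(8) -> [14, 29, 41, 35, 42, 22, 8]
push(38) -> [14, 29, 41, 35, 42, 22, 8, 38]
push(10) -> [14, 29, 41, 35, 42, 22, 8, 38, 10]

Final stack: [14, 29, 41, 35, 42, 22, 8, 38, 10]


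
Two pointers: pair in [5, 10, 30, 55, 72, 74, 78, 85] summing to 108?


lo=0(5)+hi=7(85)=90
lo=1(10)+hi=7(85)=95
lo=2(30)+hi=7(85)=115
lo=2(30)+hi=6(78)=108

Yes: 30+78=108


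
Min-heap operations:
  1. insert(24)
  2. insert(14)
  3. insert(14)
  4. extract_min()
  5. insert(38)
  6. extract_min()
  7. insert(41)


insert(24) -> [24]
insert(14) -> [14, 24]
insert(14) -> [14, 24, 14]
extract_min()->14, [14, 24]
insert(38) -> [14, 24, 38]
extract_min()->14, [24, 38]
insert(41) -> [24, 38, 41]

Final heap: [24, 38, 41]


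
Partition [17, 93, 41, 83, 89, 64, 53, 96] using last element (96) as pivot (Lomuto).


Pivot: 96
  17 <= 96: advance i (no swap)
  93 <= 96: advance i (no swap)
  41 <= 96: advance i (no swap)
  83 <= 96: advance i (no swap)
  89 <= 96: advance i (no swap)
  64 <= 96: advance i (no swap)
  53 <= 96: advance i (no swap)
Place pivot at 7: [17, 93, 41, 83, 89, 64, 53, 96]

Partitioned: [17, 93, 41, 83, 89, 64, 53, 96]


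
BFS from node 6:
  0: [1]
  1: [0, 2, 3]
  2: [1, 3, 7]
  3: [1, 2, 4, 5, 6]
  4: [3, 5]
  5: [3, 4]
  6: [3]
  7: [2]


Visit 6, enqueue [3]
Visit 3, enqueue [1, 2, 4, 5]
Visit 1, enqueue [0]
Visit 2, enqueue [7]
Visit 4, enqueue []
Visit 5, enqueue []
Visit 0, enqueue []
Visit 7, enqueue []

BFS order: [6, 3, 1, 2, 4, 5, 0, 7]


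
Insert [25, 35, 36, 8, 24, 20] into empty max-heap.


Insert 25: [25]
Insert 35: [35, 25]
Insert 36: [36, 25, 35]
Insert 8: [36, 25, 35, 8]
Insert 24: [36, 25, 35, 8, 24]
Insert 20: [36, 25, 35, 8, 24, 20]

Final heap: [36, 25, 35, 8, 24, 20]


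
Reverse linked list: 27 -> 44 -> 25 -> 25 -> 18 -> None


Step 1: curr=27, set curr.next=prev(None) | reversed so far: 27
Step 2: curr=44, set curr.next=prev(27) | reversed so far: 44 -> 27
Step 3: curr=25, set curr.next=prev(44) | reversed so far: 25 -> 44 -> 27
Step 4: curr=25, set curr.next=prev(25) | reversed so far: 25 -> 25 -> 44 -> 27
Step 5: curr=18, set curr.next=prev(25) | reversed so far: 18 -> 25 -> 25 -> 44 -> 27

18 -> 25 -> 25 -> 44 -> 27 -> None


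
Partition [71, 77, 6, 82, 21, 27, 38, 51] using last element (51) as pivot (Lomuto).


Pivot: 51
  6 <= 51: swap -> [6, 77, 71, 82, 21, 27, 38, 51]
  21 <= 51: swap -> [6, 21, 71, 82, 77, 27, 38, 51]
  27 <= 51: swap -> [6, 21, 27, 82, 77, 71, 38, 51]
  38 <= 51: swap -> [6, 21, 27, 38, 77, 71, 82, 51]
Place pivot at 4: [6, 21, 27, 38, 51, 71, 82, 77]

Partitioned: [6, 21, 27, 38, 51, 71, 82, 77]


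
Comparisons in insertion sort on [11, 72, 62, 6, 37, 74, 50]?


Algorithm: insertion sort
Input: [11, 72, 62, 6, 37, 74, 50]
Sorted: [6, 11, 37, 50, 62, 72, 74]

14


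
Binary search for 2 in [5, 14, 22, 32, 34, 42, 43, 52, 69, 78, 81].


Step 1: lo=0, hi=10, mid=5, val=42
Step 2: lo=0, hi=4, mid=2, val=22
Step 3: lo=0, hi=1, mid=0, val=5

Not found


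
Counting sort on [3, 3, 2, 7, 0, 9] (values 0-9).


Input: [3, 3, 2, 7, 0, 9]
Counts: [1, 0, 1, 2, 0, 0, 0, 1, 0, 1]

Sorted: [0, 2, 3, 3, 7, 9]


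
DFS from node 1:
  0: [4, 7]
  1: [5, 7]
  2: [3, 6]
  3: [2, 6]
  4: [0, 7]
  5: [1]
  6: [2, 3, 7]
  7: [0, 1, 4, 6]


Visit 1, push [7, 5]
Visit 5, push []
Visit 7, push [6, 4, 0]
Visit 0, push [4]
Visit 4, push []
Visit 6, push [3, 2]
Visit 2, push [3]
Visit 3, push []

DFS order: [1, 5, 7, 0, 4, 6, 2, 3]


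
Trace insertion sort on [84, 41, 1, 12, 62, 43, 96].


Initial: [84, 41, 1, 12, 62, 43, 96]
Insert 41: [41, 84, 1, 12, 62, 43, 96]
Insert 1: [1, 41, 84, 12, 62, 43, 96]
Insert 12: [1, 12, 41, 84, 62, 43, 96]
Insert 62: [1, 12, 41, 62, 84, 43, 96]
Insert 43: [1, 12, 41, 43, 62, 84, 96]
Insert 96: [1, 12, 41, 43, 62, 84, 96]

Sorted: [1, 12, 41, 43, 62, 84, 96]


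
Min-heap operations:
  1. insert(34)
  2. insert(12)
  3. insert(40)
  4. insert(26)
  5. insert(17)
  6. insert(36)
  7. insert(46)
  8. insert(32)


insert(34) -> [34]
insert(12) -> [12, 34]
insert(40) -> [12, 34, 40]
insert(26) -> [12, 26, 40, 34]
insert(17) -> [12, 17, 40, 34, 26]
insert(36) -> [12, 17, 36, 34, 26, 40]
insert(46) -> [12, 17, 36, 34, 26, 40, 46]
insert(32) -> [12, 17, 36, 32, 26, 40, 46, 34]

Final heap: [12, 17, 36, 32, 26, 40, 46, 34]


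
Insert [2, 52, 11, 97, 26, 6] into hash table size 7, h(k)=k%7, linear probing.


Insert 2: h=2 -> slot 2
Insert 52: h=3 -> slot 3
Insert 11: h=4 -> slot 4
Insert 97: h=6 -> slot 6
Insert 26: h=5 -> slot 5
Insert 6: h=6, 1 probes -> slot 0

Table: [6, None, 2, 52, 11, 26, 97]


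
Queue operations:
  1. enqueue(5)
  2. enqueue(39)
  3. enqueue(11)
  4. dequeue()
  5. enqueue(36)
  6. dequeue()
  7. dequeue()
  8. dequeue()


enqueue(5) -> [5]
enqueue(39) -> [5, 39]
enqueue(11) -> [5, 39, 11]
dequeue()->5, [39, 11]
enqueue(36) -> [39, 11, 36]
dequeue()->39, [11, 36]
dequeue()->11, [36]
dequeue()->36, []

Final queue: []


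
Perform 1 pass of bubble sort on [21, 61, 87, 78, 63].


Initial: [21, 61, 87, 78, 63]
Pass 1: [21, 61, 78, 63, 87] (2 swaps)

After 1 pass: [21, 61, 78, 63, 87]


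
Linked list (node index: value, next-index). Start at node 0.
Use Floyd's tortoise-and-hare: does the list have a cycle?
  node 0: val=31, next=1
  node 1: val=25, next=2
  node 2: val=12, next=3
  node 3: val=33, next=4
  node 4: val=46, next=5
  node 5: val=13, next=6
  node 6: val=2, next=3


Floyd's tortoise (slow, +1) and hare (fast, +2):
  init: slow=0, fast=0
  step 1: slow=1, fast=2
  step 2: slow=2, fast=4
  step 3: slow=3, fast=6
  step 4: slow=4, fast=4
  slow == fast at node 4: cycle detected

Cycle: yes


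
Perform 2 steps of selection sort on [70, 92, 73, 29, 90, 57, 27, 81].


Initial: [70, 92, 73, 29, 90, 57, 27, 81]
Step 1: min=27 at 6
  Swap: [27, 92, 73, 29, 90, 57, 70, 81]
Step 2: min=29 at 3
  Swap: [27, 29, 73, 92, 90, 57, 70, 81]

After 2 steps: [27, 29, 73, 92, 90, 57, 70, 81]


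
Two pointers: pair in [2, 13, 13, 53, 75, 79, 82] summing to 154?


lo=0(2)+hi=6(82)=84
lo=1(13)+hi=6(82)=95
lo=2(13)+hi=6(82)=95
lo=3(53)+hi=6(82)=135
lo=4(75)+hi=6(82)=157
lo=4(75)+hi=5(79)=154

Yes: 75+79=154


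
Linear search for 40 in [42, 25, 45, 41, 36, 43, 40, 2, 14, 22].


i=0: 42!=40
i=1: 25!=40
i=2: 45!=40
i=3: 41!=40
i=4: 36!=40
i=5: 43!=40
i=6: 40==40 found!

Found at 6, 7 comps


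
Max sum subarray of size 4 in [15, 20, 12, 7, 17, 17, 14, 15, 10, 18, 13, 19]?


[0:4]: 54
[1:5]: 56
[2:6]: 53
[3:7]: 55
[4:8]: 63
[5:9]: 56
[6:10]: 57
[7:11]: 56
[8:12]: 60

Max: 63 at [4:8]


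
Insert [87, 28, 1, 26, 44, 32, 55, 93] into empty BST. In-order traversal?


Insert 87: root
Insert 28: L from 87
Insert 1: L from 87 -> L from 28
Insert 26: L from 87 -> L from 28 -> R from 1
Insert 44: L from 87 -> R from 28
Insert 32: L from 87 -> R from 28 -> L from 44
Insert 55: L from 87 -> R from 28 -> R from 44
Insert 93: R from 87

In-order: [1, 26, 28, 32, 44, 55, 87, 93]


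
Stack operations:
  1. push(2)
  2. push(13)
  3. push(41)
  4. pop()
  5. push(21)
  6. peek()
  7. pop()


push(2) -> [2]
push(13) -> [2, 13]
push(41) -> [2, 13, 41]
pop()->41, [2, 13]
push(21) -> [2, 13, 21]
peek()->21
pop()->21, [2, 13]

Final stack: [2, 13]


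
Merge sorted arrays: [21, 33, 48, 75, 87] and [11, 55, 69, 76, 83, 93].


Take 11 from B
Take 21 from A
Take 33 from A
Take 48 from A
Take 55 from B
Take 69 from B
Take 75 from A
Take 76 from B
Take 83 from B
Take 87 from A

Merged: [11, 21, 33, 48, 55, 69, 75, 76, 83, 87, 93]


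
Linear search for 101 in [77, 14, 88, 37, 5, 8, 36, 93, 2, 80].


i=0: 77!=101
i=1: 14!=101
i=2: 88!=101
i=3: 37!=101
i=4: 5!=101
i=5: 8!=101
i=6: 36!=101
i=7: 93!=101
i=8: 2!=101
i=9: 80!=101

Not found, 10 comps


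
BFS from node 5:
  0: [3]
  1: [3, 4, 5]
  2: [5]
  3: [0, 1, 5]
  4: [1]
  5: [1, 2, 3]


Visit 5, enqueue [1, 2, 3]
Visit 1, enqueue [4]
Visit 2, enqueue []
Visit 3, enqueue [0]
Visit 4, enqueue []
Visit 0, enqueue []

BFS order: [5, 1, 2, 3, 4, 0]


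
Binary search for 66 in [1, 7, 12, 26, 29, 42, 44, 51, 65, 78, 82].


Step 1: lo=0, hi=10, mid=5, val=42
Step 2: lo=6, hi=10, mid=8, val=65
Step 3: lo=9, hi=10, mid=9, val=78

Not found


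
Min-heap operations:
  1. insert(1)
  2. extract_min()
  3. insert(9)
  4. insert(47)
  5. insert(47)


insert(1) -> [1]
extract_min()->1, []
insert(9) -> [9]
insert(47) -> [9, 47]
insert(47) -> [9, 47, 47]

Final heap: [9, 47, 47]


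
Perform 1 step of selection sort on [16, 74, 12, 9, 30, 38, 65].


Initial: [16, 74, 12, 9, 30, 38, 65]
Step 1: min=9 at 3
  Swap: [9, 74, 12, 16, 30, 38, 65]

After 1 step: [9, 74, 12, 16, 30, 38, 65]


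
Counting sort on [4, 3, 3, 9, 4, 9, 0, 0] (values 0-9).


Input: [4, 3, 3, 9, 4, 9, 0, 0]
Counts: [2, 0, 0, 2, 2, 0, 0, 0, 0, 2]

Sorted: [0, 0, 3, 3, 4, 4, 9, 9]


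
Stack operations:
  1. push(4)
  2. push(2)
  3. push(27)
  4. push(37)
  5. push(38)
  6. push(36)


push(4) -> [4]
push(2) -> [4, 2]
push(27) -> [4, 2, 27]
push(37) -> [4, 2, 27, 37]
push(38) -> [4, 2, 27, 37, 38]
push(36) -> [4, 2, 27, 37, 38, 36]

Final stack: [4, 2, 27, 37, 38, 36]


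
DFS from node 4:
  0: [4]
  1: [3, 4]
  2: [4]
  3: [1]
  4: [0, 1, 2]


Visit 4, push [2, 1, 0]
Visit 0, push []
Visit 1, push [3]
Visit 3, push []
Visit 2, push []

DFS order: [4, 0, 1, 3, 2]


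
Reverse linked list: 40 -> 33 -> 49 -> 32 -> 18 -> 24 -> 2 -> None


Step 1: curr=40, set curr.next=prev(None) | reversed so far: 40
Step 2: curr=33, set curr.next=prev(40) | reversed so far: 33 -> 40
Step 3: curr=49, set curr.next=prev(33) | reversed so far: 49 -> 33 -> 40
Step 4: curr=32, set curr.next=prev(49) | reversed so far: 32 -> 49 -> 33 -> 40
Step 5: curr=18, set curr.next=prev(32) | reversed so far: 18 -> 32 -> 49 -> 33 -> 40
Step 6: curr=24, set curr.next=prev(18) | reversed so far: 24 -> 18 -> 32 -> 49 -> 33 -> 40
Step 7: curr=2, set curr.next=prev(24) | reversed so far: 2 -> 24 -> 18 -> 32 -> 49 -> 33 -> 40

2 -> 24 -> 18 -> 32 -> 49 -> 33 -> 40 -> None


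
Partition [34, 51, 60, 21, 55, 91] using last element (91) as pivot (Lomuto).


Pivot: 91
  34 <= 91: advance i (no swap)
  51 <= 91: advance i (no swap)
  60 <= 91: advance i (no swap)
  21 <= 91: advance i (no swap)
  55 <= 91: advance i (no swap)
Place pivot at 5: [34, 51, 60, 21, 55, 91]

Partitioned: [34, 51, 60, 21, 55, 91]


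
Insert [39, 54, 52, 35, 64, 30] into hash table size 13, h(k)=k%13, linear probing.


Insert 39: h=0 -> slot 0
Insert 54: h=2 -> slot 2
Insert 52: h=0, 1 probes -> slot 1
Insert 35: h=9 -> slot 9
Insert 64: h=12 -> slot 12
Insert 30: h=4 -> slot 4

Table: [39, 52, 54, None, 30, None, None, None, None, 35, None, None, 64]


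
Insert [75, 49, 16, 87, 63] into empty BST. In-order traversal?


Insert 75: root
Insert 49: L from 75
Insert 16: L from 75 -> L from 49
Insert 87: R from 75
Insert 63: L from 75 -> R from 49

In-order: [16, 49, 63, 75, 87]


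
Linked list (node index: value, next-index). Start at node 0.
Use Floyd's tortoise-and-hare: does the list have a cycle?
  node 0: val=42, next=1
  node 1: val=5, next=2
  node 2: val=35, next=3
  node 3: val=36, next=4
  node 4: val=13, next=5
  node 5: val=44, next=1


Floyd's tortoise (slow, +1) and hare (fast, +2):
  init: slow=0, fast=0
  step 1: slow=1, fast=2
  step 2: slow=2, fast=4
  step 3: slow=3, fast=1
  step 4: slow=4, fast=3
  step 5: slow=5, fast=5
  slow == fast at node 5: cycle detected

Cycle: yes


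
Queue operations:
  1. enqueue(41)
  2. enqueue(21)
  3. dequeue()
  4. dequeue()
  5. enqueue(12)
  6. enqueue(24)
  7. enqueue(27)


enqueue(41) -> [41]
enqueue(21) -> [41, 21]
dequeue()->41, [21]
dequeue()->21, []
enqueue(12) -> [12]
enqueue(24) -> [12, 24]
enqueue(27) -> [12, 24, 27]

Final queue: [12, 24, 27]


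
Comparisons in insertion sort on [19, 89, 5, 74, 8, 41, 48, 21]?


Algorithm: insertion sort
Input: [19, 89, 5, 74, 8, 41, 48, 21]
Sorted: [5, 8, 19, 21, 41, 48, 74, 89]

20


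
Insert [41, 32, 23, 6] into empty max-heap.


Insert 41: [41]
Insert 32: [41, 32]
Insert 23: [41, 32, 23]
Insert 6: [41, 32, 23, 6]

Final heap: [41, 32, 23, 6]


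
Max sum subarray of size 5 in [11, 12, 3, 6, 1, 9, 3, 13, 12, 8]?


[0:5]: 33
[1:6]: 31
[2:7]: 22
[3:8]: 32
[4:9]: 38
[5:10]: 45

Max: 45 at [5:10]


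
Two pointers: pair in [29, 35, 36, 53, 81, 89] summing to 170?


lo=0(29)+hi=5(89)=118
lo=1(35)+hi=5(89)=124
lo=2(36)+hi=5(89)=125
lo=3(53)+hi=5(89)=142
lo=4(81)+hi=5(89)=170

Yes: 81+89=170


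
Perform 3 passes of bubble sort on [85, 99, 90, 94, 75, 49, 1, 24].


Initial: [85, 99, 90, 94, 75, 49, 1, 24]
Pass 1: [85, 90, 94, 75, 49, 1, 24, 99] (6 swaps)
Pass 2: [85, 90, 75, 49, 1, 24, 94, 99] (4 swaps)
Pass 3: [85, 75, 49, 1, 24, 90, 94, 99] (4 swaps)

After 3 passes: [85, 75, 49, 1, 24, 90, 94, 99]


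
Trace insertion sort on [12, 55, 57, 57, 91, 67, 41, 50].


Initial: [12, 55, 57, 57, 91, 67, 41, 50]
Insert 55: [12, 55, 57, 57, 91, 67, 41, 50]
Insert 57: [12, 55, 57, 57, 91, 67, 41, 50]
Insert 57: [12, 55, 57, 57, 91, 67, 41, 50]
Insert 91: [12, 55, 57, 57, 91, 67, 41, 50]
Insert 67: [12, 55, 57, 57, 67, 91, 41, 50]
Insert 41: [12, 41, 55, 57, 57, 67, 91, 50]
Insert 50: [12, 41, 50, 55, 57, 57, 67, 91]

Sorted: [12, 41, 50, 55, 57, 57, 67, 91]


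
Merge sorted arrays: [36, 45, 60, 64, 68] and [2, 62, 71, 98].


Take 2 from B
Take 36 from A
Take 45 from A
Take 60 from A
Take 62 from B
Take 64 from A
Take 68 from A

Merged: [2, 36, 45, 60, 62, 64, 68, 71, 98]


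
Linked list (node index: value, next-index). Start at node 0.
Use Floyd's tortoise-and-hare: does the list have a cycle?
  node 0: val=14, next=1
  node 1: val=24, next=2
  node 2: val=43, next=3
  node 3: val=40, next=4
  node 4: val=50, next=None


Floyd's tortoise (slow, +1) and hare (fast, +2):
  init: slow=0, fast=0
  step 1: slow=1, fast=2
  step 2: slow=2, fast=4
  step 3: fast -> None, no cycle

Cycle: no


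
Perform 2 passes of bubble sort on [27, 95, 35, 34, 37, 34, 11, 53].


Initial: [27, 95, 35, 34, 37, 34, 11, 53]
Pass 1: [27, 35, 34, 37, 34, 11, 53, 95] (6 swaps)
Pass 2: [27, 34, 35, 34, 11, 37, 53, 95] (3 swaps)

After 2 passes: [27, 34, 35, 34, 11, 37, 53, 95]


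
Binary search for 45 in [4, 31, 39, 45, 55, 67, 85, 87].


Step 1: lo=0, hi=7, mid=3, val=45

Found at index 3


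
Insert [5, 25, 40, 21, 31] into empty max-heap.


Insert 5: [5]
Insert 25: [25, 5]
Insert 40: [40, 5, 25]
Insert 21: [40, 21, 25, 5]
Insert 31: [40, 31, 25, 5, 21]

Final heap: [40, 31, 25, 5, 21]


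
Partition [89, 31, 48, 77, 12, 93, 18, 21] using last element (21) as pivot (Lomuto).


Pivot: 21
  12 <= 21: swap -> [12, 31, 48, 77, 89, 93, 18, 21]
  18 <= 21: swap -> [12, 18, 48, 77, 89, 93, 31, 21]
Place pivot at 2: [12, 18, 21, 77, 89, 93, 31, 48]

Partitioned: [12, 18, 21, 77, 89, 93, 31, 48]


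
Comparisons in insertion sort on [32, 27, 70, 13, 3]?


Algorithm: insertion sort
Input: [32, 27, 70, 13, 3]
Sorted: [3, 13, 27, 32, 70]

9


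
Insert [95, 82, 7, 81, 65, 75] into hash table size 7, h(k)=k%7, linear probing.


Insert 95: h=4 -> slot 4
Insert 82: h=5 -> slot 5
Insert 7: h=0 -> slot 0
Insert 81: h=4, 2 probes -> slot 6
Insert 65: h=2 -> slot 2
Insert 75: h=5, 3 probes -> slot 1

Table: [7, 75, 65, None, 95, 82, 81]


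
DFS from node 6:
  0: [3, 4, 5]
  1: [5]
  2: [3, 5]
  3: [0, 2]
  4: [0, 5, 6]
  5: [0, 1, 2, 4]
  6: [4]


Visit 6, push [4]
Visit 4, push [5, 0]
Visit 0, push [5, 3]
Visit 3, push [2]
Visit 2, push [5]
Visit 5, push [1]
Visit 1, push []

DFS order: [6, 4, 0, 3, 2, 5, 1]


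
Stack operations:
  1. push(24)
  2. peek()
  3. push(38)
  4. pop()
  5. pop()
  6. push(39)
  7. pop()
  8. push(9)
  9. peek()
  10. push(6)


push(24) -> [24]
peek()->24
push(38) -> [24, 38]
pop()->38, [24]
pop()->24, []
push(39) -> [39]
pop()->39, []
push(9) -> [9]
peek()->9
push(6) -> [9, 6]

Final stack: [9, 6]


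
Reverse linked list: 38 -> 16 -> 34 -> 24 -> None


Step 1: curr=38, set curr.next=prev(None) | reversed so far: 38
Step 2: curr=16, set curr.next=prev(38) | reversed so far: 16 -> 38
Step 3: curr=34, set curr.next=prev(16) | reversed so far: 34 -> 16 -> 38
Step 4: curr=24, set curr.next=prev(34) | reversed so far: 24 -> 34 -> 16 -> 38

24 -> 34 -> 16 -> 38 -> None


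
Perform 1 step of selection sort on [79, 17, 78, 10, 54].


Initial: [79, 17, 78, 10, 54]
Step 1: min=10 at 3
  Swap: [10, 17, 78, 79, 54]

After 1 step: [10, 17, 78, 79, 54]


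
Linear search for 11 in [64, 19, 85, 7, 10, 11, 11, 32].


i=0: 64!=11
i=1: 19!=11
i=2: 85!=11
i=3: 7!=11
i=4: 10!=11
i=5: 11==11 found!

Found at 5, 6 comps


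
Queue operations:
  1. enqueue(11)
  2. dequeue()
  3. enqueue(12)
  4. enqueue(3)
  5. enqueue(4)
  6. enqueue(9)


enqueue(11) -> [11]
dequeue()->11, []
enqueue(12) -> [12]
enqueue(3) -> [12, 3]
enqueue(4) -> [12, 3, 4]
enqueue(9) -> [12, 3, 4, 9]

Final queue: [12, 3, 4, 9]


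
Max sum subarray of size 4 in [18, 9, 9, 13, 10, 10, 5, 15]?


[0:4]: 49
[1:5]: 41
[2:6]: 42
[3:7]: 38
[4:8]: 40

Max: 49 at [0:4]


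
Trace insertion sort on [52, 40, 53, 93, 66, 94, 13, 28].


Initial: [52, 40, 53, 93, 66, 94, 13, 28]
Insert 40: [40, 52, 53, 93, 66, 94, 13, 28]
Insert 53: [40, 52, 53, 93, 66, 94, 13, 28]
Insert 93: [40, 52, 53, 93, 66, 94, 13, 28]
Insert 66: [40, 52, 53, 66, 93, 94, 13, 28]
Insert 94: [40, 52, 53, 66, 93, 94, 13, 28]
Insert 13: [13, 40, 52, 53, 66, 93, 94, 28]
Insert 28: [13, 28, 40, 52, 53, 66, 93, 94]

Sorted: [13, 28, 40, 52, 53, 66, 93, 94]


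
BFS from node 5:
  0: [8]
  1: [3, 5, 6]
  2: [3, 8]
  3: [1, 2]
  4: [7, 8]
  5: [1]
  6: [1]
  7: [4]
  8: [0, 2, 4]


Visit 5, enqueue [1]
Visit 1, enqueue [3, 6]
Visit 3, enqueue [2]
Visit 6, enqueue []
Visit 2, enqueue [8]
Visit 8, enqueue [0, 4]
Visit 0, enqueue []
Visit 4, enqueue [7]
Visit 7, enqueue []

BFS order: [5, 1, 3, 6, 2, 8, 0, 4, 7]


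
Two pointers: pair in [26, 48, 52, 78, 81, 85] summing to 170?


lo=0(26)+hi=5(85)=111
lo=1(48)+hi=5(85)=133
lo=2(52)+hi=5(85)=137
lo=3(78)+hi=5(85)=163
lo=4(81)+hi=5(85)=166

No pair found


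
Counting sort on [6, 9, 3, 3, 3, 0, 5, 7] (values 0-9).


Input: [6, 9, 3, 3, 3, 0, 5, 7]
Counts: [1, 0, 0, 3, 0, 1, 1, 1, 0, 1]

Sorted: [0, 3, 3, 3, 5, 6, 7, 9]


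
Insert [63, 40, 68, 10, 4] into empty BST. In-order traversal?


Insert 63: root
Insert 40: L from 63
Insert 68: R from 63
Insert 10: L from 63 -> L from 40
Insert 4: L from 63 -> L from 40 -> L from 10

In-order: [4, 10, 40, 63, 68]


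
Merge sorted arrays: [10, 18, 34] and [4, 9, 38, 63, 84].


Take 4 from B
Take 9 from B
Take 10 from A
Take 18 from A
Take 34 from A

Merged: [4, 9, 10, 18, 34, 38, 63, 84]


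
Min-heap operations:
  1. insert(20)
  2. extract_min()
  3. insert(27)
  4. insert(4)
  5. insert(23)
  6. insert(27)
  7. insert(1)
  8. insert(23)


insert(20) -> [20]
extract_min()->20, []
insert(27) -> [27]
insert(4) -> [4, 27]
insert(23) -> [4, 27, 23]
insert(27) -> [4, 27, 23, 27]
insert(1) -> [1, 4, 23, 27, 27]
insert(23) -> [1, 4, 23, 27, 27, 23]

Final heap: [1, 4, 23, 27, 27, 23]


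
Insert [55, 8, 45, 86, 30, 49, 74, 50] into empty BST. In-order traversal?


Insert 55: root
Insert 8: L from 55
Insert 45: L from 55 -> R from 8
Insert 86: R from 55
Insert 30: L from 55 -> R from 8 -> L from 45
Insert 49: L from 55 -> R from 8 -> R from 45
Insert 74: R from 55 -> L from 86
Insert 50: L from 55 -> R from 8 -> R from 45 -> R from 49

In-order: [8, 30, 45, 49, 50, 55, 74, 86]


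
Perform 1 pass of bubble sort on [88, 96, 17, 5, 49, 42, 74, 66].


Initial: [88, 96, 17, 5, 49, 42, 74, 66]
Pass 1: [88, 17, 5, 49, 42, 74, 66, 96] (6 swaps)

After 1 pass: [88, 17, 5, 49, 42, 74, 66, 96]


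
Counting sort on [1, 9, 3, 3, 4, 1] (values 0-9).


Input: [1, 9, 3, 3, 4, 1]
Counts: [0, 2, 0, 2, 1, 0, 0, 0, 0, 1]

Sorted: [1, 1, 3, 3, 4, 9]


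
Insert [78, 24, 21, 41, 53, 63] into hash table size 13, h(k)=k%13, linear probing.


Insert 78: h=0 -> slot 0
Insert 24: h=11 -> slot 11
Insert 21: h=8 -> slot 8
Insert 41: h=2 -> slot 2
Insert 53: h=1 -> slot 1
Insert 63: h=11, 1 probes -> slot 12

Table: [78, 53, 41, None, None, None, None, None, 21, None, None, 24, 63]


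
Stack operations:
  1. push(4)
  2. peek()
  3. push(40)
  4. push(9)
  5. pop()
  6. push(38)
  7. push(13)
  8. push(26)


push(4) -> [4]
peek()->4
push(40) -> [4, 40]
push(9) -> [4, 40, 9]
pop()->9, [4, 40]
push(38) -> [4, 40, 38]
push(13) -> [4, 40, 38, 13]
push(26) -> [4, 40, 38, 13, 26]

Final stack: [4, 40, 38, 13, 26]


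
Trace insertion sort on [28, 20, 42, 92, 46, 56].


Initial: [28, 20, 42, 92, 46, 56]
Insert 20: [20, 28, 42, 92, 46, 56]
Insert 42: [20, 28, 42, 92, 46, 56]
Insert 92: [20, 28, 42, 92, 46, 56]
Insert 46: [20, 28, 42, 46, 92, 56]
Insert 56: [20, 28, 42, 46, 56, 92]

Sorted: [20, 28, 42, 46, 56, 92]


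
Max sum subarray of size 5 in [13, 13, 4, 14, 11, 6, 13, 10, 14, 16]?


[0:5]: 55
[1:6]: 48
[2:7]: 48
[3:8]: 54
[4:9]: 54
[5:10]: 59

Max: 59 at [5:10]


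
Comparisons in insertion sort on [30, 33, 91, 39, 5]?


Algorithm: insertion sort
Input: [30, 33, 91, 39, 5]
Sorted: [5, 30, 33, 39, 91]

8


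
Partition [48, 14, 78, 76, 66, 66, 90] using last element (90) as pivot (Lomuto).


Pivot: 90
  48 <= 90: advance i (no swap)
  14 <= 90: advance i (no swap)
  78 <= 90: advance i (no swap)
  76 <= 90: advance i (no swap)
  66 <= 90: advance i (no swap)
  66 <= 90: advance i (no swap)
Place pivot at 6: [48, 14, 78, 76, 66, 66, 90]

Partitioned: [48, 14, 78, 76, 66, 66, 90]


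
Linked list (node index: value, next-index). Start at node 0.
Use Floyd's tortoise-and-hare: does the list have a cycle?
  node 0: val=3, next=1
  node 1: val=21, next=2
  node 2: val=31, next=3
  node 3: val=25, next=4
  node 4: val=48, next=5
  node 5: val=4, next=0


Floyd's tortoise (slow, +1) and hare (fast, +2):
  init: slow=0, fast=0
  step 1: slow=1, fast=2
  step 2: slow=2, fast=4
  step 3: slow=3, fast=0
  step 4: slow=4, fast=2
  step 5: slow=5, fast=4
  step 6: slow=0, fast=0
  slow == fast at node 0: cycle detected

Cycle: yes


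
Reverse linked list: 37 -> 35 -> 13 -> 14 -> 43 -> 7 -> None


Step 1: curr=37, set curr.next=prev(None) | reversed so far: 37
Step 2: curr=35, set curr.next=prev(37) | reversed so far: 35 -> 37
Step 3: curr=13, set curr.next=prev(35) | reversed so far: 13 -> 35 -> 37
Step 4: curr=14, set curr.next=prev(13) | reversed so far: 14 -> 13 -> 35 -> 37
Step 5: curr=43, set curr.next=prev(14) | reversed so far: 43 -> 14 -> 13 -> 35 -> 37
Step 6: curr=7, set curr.next=prev(43) | reversed so far: 7 -> 43 -> 14 -> 13 -> 35 -> 37

7 -> 43 -> 14 -> 13 -> 35 -> 37 -> None


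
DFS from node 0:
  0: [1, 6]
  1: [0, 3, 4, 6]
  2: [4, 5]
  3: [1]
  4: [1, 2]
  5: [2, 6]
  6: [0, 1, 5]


Visit 0, push [6, 1]
Visit 1, push [6, 4, 3]
Visit 3, push []
Visit 4, push [2]
Visit 2, push [5]
Visit 5, push [6]
Visit 6, push []

DFS order: [0, 1, 3, 4, 2, 5, 6]


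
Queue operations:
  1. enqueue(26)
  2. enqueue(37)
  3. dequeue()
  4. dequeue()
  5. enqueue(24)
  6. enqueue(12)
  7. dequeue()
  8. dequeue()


enqueue(26) -> [26]
enqueue(37) -> [26, 37]
dequeue()->26, [37]
dequeue()->37, []
enqueue(24) -> [24]
enqueue(12) -> [24, 12]
dequeue()->24, [12]
dequeue()->12, []

Final queue: []


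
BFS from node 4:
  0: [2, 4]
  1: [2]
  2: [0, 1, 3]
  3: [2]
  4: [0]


Visit 4, enqueue [0]
Visit 0, enqueue [2]
Visit 2, enqueue [1, 3]
Visit 1, enqueue []
Visit 3, enqueue []

BFS order: [4, 0, 2, 1, 3]


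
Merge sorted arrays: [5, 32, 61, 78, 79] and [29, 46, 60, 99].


Take 5 from A
Take 29 from B
Take 32 from A
Take 46 from B
Take 60 from B
Take 61 from A
Take 78 from A
Take 79 from A

Merged: [5, 29, 32, 46, 60, 61, 78, 79, 99]


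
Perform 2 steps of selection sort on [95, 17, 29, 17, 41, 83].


Initial: [95, 17, 29, 17, 41, 83]
Step 1: min=17 at 1
  Swap: [17, 95, 29, 17, 41, 83]
Step 2: min=17 at 3
  Swap: [17, 17, 29, 95, 41, 83]

After 2 steps: [17, 17, 29, 95, 41, 83]


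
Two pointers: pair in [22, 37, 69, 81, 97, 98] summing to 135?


lo=0(22)+hi=5(98)=120
lo=1(37)+hi=5(98)=135

Yes: 37+98=135


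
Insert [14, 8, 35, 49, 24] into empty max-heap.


Insert 14: [14]
Insert 8: [14, 8]
Insert 35: [35, 8, 14]
Insert 49: [49, 35, 14, 8]
Insert 24: [49, 35, 14, 8, 24]

Final heap: [49, 35, 14, 8, 24]


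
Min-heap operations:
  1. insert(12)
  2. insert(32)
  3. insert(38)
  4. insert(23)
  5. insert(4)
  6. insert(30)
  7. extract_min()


insert(12) -> [12]
insert(32) -> [12, 32]
insert(38) -> [12, 32, 38]
insert(23) -> [12, 23, 38, 32]
insert(4) -> [4, 12, 38, 32, 23]
insert(30) -> [4, 12, 30, 32, 23, 38]
extract_min()->4, [12, 23, 30, 32, 38]

Final heap: [12, 23, 30, 32, 38]


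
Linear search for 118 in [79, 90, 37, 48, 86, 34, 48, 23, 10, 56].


i=0: 79!=118
i=1: 90!=118
i=2: 37!=118
i=3: 48!=118
i=4: 86!=118
i=5: 34!=118
i=6: 48!=118
i=7: 23!=118
i=8: 10!=118
i=9: 56!=118

Not found, 10 comps


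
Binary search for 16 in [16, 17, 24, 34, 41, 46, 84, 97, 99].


Step 1: lo=0, hi=8, mid=4, val=41
Step 2: lo=0, hi=3, mid=1, val=17
Step 3: lo=0, hi=0, mid=0, val=16

Found at index 0


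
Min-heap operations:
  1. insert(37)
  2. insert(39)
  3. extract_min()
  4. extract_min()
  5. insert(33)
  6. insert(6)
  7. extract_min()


insert(37) -> [37]
insert(39) -> [37, 39]
extract_min()->37, [39]
extract_min()->39, []
insert(33) -> [33]
insert(6) -> [6, 33]
extract_min()->6, [33]

Final heap: [33]


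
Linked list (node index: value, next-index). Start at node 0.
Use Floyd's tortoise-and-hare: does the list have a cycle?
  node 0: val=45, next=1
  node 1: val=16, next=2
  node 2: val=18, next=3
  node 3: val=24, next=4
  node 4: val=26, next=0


Floyd's tortoise (slow, +1) and hare (fast, +2):
  init: slow=0, fast=0
  step 1: slow=1, fast=2
  step 2: slow=2, fast=4
  step 3: slow=3, fast=1
  step 4: slow=4, fast=3
  step 5: slow=0, fast=0
  slow == fast at node 0: cycle detected

Cycle: yes


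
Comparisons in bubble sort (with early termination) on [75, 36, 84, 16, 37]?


Algorithm: bubble sort (with early termination)
Input: [75, 36, 84, 16, 37]
Sorted: [16, 36, 37, 75, 84]

10


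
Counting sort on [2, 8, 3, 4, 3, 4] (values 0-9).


Input: [2, 8, 3, 4, 3, 4]
Counts: [0, 0, 1, 2, 2, 0, 0, 0, 1, 0]

Sorted: [2, 3, 3, 4, 4, 8]


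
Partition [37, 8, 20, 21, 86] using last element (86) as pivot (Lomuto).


Pivot: 86
  37 <= 86: advance i (no swap)
  8 <= 86: advance i (no swap)
  20 <= 86: advance i (no swap)
  21 <= 86: advance i (no swap)
Place pivot at 4: [37, 8, 20, 21, 86]

Partitioned: [37, 8, 20, 21, 86]


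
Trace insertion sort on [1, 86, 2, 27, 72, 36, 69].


Initial: [1, 86, 2, 27, 72, 36, 69]
Insert 86: [1, 86, 2, 27, 72, 36, 69]
Insert 2: [1, 2, 86, 27, 72, 36, 69]
Insert 27: [1, 2, 27, 86, 72, 36, 69]
Insert 72: [1, 2, 27, 72, 86, 36, 69]
Insert 36: [1, 2, 27, 36, 72, 86, 69]
Insert 69: [1, 2, 27, 36, 69, 72, 86]

Sorted: [1, 2, 27, 36, 69, 72, 86]


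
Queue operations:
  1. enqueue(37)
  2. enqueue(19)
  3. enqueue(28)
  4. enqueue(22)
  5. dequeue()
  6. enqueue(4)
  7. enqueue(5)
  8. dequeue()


enqueue(37) -> [37]
enqueue(19) -> [37, 19]
enqueue(28) -> [37, 19, 28]
enqueue(22) -> [37, 19, 28, 22]
dequeue()->37, [19, 28, 22]
enqueue(4) -> [19, 28, 22, 4]
enqueue(5) -> [19, 28, 22, 4, 5]
dequeue()->19, [28, 22, 4, 5]

Final queue: [28, 22, 4, 5]


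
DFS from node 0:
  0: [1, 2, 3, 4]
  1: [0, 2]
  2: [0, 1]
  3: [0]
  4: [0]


Visit 0, push [4, 3, 2, 1]
Visit 1, push [2]
Visit 2, push []
Visit 3, push []
Visit 4, push []

DFS order: [0, 1, 2, 3, 4]


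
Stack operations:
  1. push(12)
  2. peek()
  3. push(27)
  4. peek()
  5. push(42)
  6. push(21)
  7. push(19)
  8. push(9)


push(12) -> [12]
peek()->12
push(27) -> [12, 27]
peek()->27
push(42) -> [12, 27, 42]
push(21) -> [12, 27, 42, 21]
push(19) -> [12, 27, 42, 21, 19]
push(9) -> [12, 27, 42, 21, 19, 9]

Final stack: [12, 27, 42, 21, 19, 9]


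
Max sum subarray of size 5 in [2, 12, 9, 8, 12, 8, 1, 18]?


[0:5]: 43
[1:6]: 49
[2:7]: 38
[3:8]: 47

Max: 49 at [1:6]


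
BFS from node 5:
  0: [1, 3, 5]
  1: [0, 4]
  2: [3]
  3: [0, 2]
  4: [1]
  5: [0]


Visit 5, enqueue [0]
Visit 0, enqueue [1, 3]
Visit 1, enqueue [4]
Visit 3, enqueue [2]
Visit 4, enqueue []
Visit 2, enqueue []

BFS order: [5, 0, 1, 3, 4, 2]


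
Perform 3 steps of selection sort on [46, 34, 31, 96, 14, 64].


Initial: [46, 34, 31, 96, 14, 64]
Step 1: min=14 at 4
  Swap: [14, 34, 31, 96, 46, 64]
Step 2: min=31 at 2
  Swap: [14, 31, 34, 96, 46, 64]
Step 3: min=34 at 2
  Swap: [14, 31, 34, 96, 46, 64]

After 3 steps: [14, 31, 34, 96, 46, 64]


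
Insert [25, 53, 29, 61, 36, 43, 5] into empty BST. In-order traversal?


Insert 25: root
Insert 53: R from 25
Insert 29: R from 25 -> L from 53
Insert 61: R from 25 -> R from 53
Insert 36: R from 25 -> L from 53 -> R from 29
Insert 43: R from 25 -> L from 53 -> R from 29 -> R from 36
Insert 5: L from 25

In-order: [5, 25, 29, 36, 43, 53, 61]


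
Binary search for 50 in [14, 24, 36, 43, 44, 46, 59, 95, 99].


Step 1: lo=0, hi=8, mid=4, val=44
Step 2: lo=5, hi=8, mid=6, val=59
Step 3: lo=5, hi=5, mid=5, val=46

Not found


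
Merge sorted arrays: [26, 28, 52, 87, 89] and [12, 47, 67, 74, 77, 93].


Take 12 from B
Take 26 from A
Take 28 from A
Take 47 from B
Take 52 from A
Take 67 from B
Take 74 from B
Take 77 from B
Take 87 from A
Take 89 from A

Merged: [12, 26, 28, 47, 52, 67, 74, 77, 87, 89, 93]


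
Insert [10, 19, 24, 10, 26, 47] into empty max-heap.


Insert 10: [10]
Insert 19: [19, 10]
Insert 24: [24, 10, 19]
Insert 10: [24, 10, 19, 10]
Insert 26: [26, 24, 19, 10, 10]
Insert 47: [47, 24, 26, 10, 10, 19]

Final heap: [47, 24, 26, 10, 10, 19]


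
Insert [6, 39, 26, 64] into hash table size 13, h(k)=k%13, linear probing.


Insert 6: h=6 -> slot 6
Insert 39: h=0 -> slot 0
Insert 26: h=0, 1 probes -> slot 1
Insert 64: h=12 -> slot 12

Table: [39, 26, None, None, None, None, 6, None, None, None, None, None, 64]


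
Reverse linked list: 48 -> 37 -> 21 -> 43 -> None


Step 1: curr=48, set curr.next=prev(None) | reversed so far: 48
Step 2: curr=37, set curr.next=prev(48) | reversed so far: 37 -> 48
Step 3: curr=21, set curr.next=prev(37) | reversed so far: 21 -> 37 -> 48
Step 4: curr=43, set curr.next=prev(21) | reversed so far: 43 -> 21 -> 37 -> 48

43 -> 21 -> 37 -> 48 -> None


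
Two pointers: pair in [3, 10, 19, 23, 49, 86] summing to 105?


lo=0(3)+hi=5(86)=89
lo=1(10)+hi=5(86)=96
lo=2(19)+hi=5(86)=105

Yes: 19+86=105


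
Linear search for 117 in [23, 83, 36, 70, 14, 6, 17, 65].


i=0: 23!=117
i=1: 83!=117
i=2: 36!=117
i=3: 70!=117
i=4: 14!=117
i=5: 6!=117
i=6: 17!=117
i=7: 65!=117

Not found, 8 comps


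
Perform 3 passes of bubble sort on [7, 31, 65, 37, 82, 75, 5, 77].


Initial: [7, 31, 65, 37, 82, 75, 5, 77]
Pass 1: [7, 31, 37, 65, 75, 5, 77, 82] (4 swaps)
Pass 2: [7, 31, 37, 65, 5, 75, 77, 82] (1 swaps)
Pass 3: [7, 31, 37, 5, 65, 75, 77, 82] (1 swaps)

After 3 passes: [7, 31, 37, 5, 65, 75, 77, 82]


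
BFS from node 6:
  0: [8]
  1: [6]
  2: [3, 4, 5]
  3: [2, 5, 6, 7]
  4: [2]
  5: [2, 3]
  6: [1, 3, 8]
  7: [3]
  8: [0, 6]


Visit 6, enqueue [1, 3, 8]
Visit 1, enqueue []
Visit 3, enqueue [2, 5, 7]
Visit 8, enqueue [0]
Visit 2, enqueue [4]
Visit 5, enqueue []
Visit 7, enqueue []
Visit 0, enqueue []
Visit 4, enqueue []

BFS order: [6, 1, 3, 8, 2, 5, 7, 0, 4]


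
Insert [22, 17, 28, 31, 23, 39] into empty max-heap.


Insert 22: [22]
Insert 17: [22, 17]
Insert 28: [28, 17, 22]
Insert 31: [31, 28, 22, 17]
Insert 23: [31, 28, 22, 17, 23]
Insert 39: [39, 28, 31, 17, 23, 22]

Final heap: [39, 28, 31, 17, 23, 22]


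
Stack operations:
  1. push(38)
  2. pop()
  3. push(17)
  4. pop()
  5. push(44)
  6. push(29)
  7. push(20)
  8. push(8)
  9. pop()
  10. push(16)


push(38) -> [38]
pop()->38, []
push(17) -> [17]
pop()->17, []
push(44) -> [44]
push(29) -> [44, 29]
push(20) -> [44, 29, 20]
push(8) -> [44, 29, 20, 8]
pop()->8, [44, 29, 20]
push(16) -> [44, 29, 20, 16]

Final stack: [44, 29, 20, 16]


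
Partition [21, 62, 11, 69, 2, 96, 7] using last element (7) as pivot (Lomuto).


Pivot: 7
  2 <= 7: swap -> [2, 62, 11, 69, 21, 96, 7]
Place pivot at 1: [2, 7, 11, 69, 21, 96, 62]

Partitioned: [2, 7, 11, 69, 21, 96, 62]


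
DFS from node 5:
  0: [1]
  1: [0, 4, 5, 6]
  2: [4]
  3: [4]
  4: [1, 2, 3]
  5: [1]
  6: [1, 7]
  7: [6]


Visit 5, push [1]
Visit 1, push [6, 4, 0]
Visit 0, push []
Visit 4, push [3, 2]
Visit 2, push []
Visit 3, push []
Visit 6, push [7]
Visit 7, push []

DFS order: [5, 1, 0, 4, 2, 3, 6, 7]


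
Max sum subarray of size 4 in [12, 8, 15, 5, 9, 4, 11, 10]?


[0:4]: 40
[1:5]: 37
[2:6]: 33
[3:7]: 29
[4:8]: 34

Max: 40 at [0:4]


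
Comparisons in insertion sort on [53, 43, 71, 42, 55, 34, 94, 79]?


Algorithm: insertion sort
Input: [53, 43, 71, 42, 55, 34, 94, 79]
Sorted: [34, 42, 43, 53, 55, 71, 79, 94]

15


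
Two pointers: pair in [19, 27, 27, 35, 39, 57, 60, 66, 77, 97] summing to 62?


lo=0(19)+hi=9(97)=116
lo=0(19)+hi=8(77)=96
lo=0(19)+hi=7(66)=85
lo=0(19)+hi=6(60)=79
lo=0(19)+hi=5(57)=76
lo=0(19)+hi=4(39)=58
lo=1(27)+hi=4(39)=66
lo=1(27)+hi=3(35)=62

Yes: 27+35=62


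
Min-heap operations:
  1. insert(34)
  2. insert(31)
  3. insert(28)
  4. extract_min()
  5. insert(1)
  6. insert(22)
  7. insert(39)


insert(34) -> [34]
insert(31) -> [31, 34]
insert(28) -> [28, 34, 31]
extract_min()->28, [31, 34]
insert(1) -> [1, 34, 31]
insert(22) -> [1, 22, 31, 34]
insert(39) -> [1, 22, 31, 34, 39]

Final heap: [1, 22, 31, 34, 39]


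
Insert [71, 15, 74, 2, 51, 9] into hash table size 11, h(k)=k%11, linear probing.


Insert 71: h=5 -> slot 5
Insert 15: h=4 -> slot 4
Insert 74: h=8 -> slot 8
Insert 2: h=2 -> slot 2
Insert 51: h=7 -> slot 7
Insert 9: h=9 -> slot 9

Table: [None, None, 2, None, 15, 71, None, 51, 74, 9, None]


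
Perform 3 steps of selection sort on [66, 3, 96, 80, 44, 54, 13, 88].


Initial: [66, 3, 96, 80, 44, 54, 13, 88]
Step 1: min=3 at 1
  Swap: [3, 66, 96, 80, 44, 54, 13, 88]
Step 2: min=13 at 6
  Swap: [3, 13, 96, 80, 44, 54, 66, 88]
Step 3: min=44 at 4
  Swap: [3, 13, 44, 80, 96, 54, 66, 88]

After 3 steps: [3, 13, 44, 80, 96, 54, 66, 88]


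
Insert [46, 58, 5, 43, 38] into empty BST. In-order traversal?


Insert 46: root
Insert 58: R from 46
Insert 5: L from 46
Insert 43: L from 46 -> R from 5
Insert 38: L from 46 -> R from 5 -> L from 43

In-order: [5, 38, 43, 46, 58]


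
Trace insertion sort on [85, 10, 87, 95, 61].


Initial: [85, 10, 87, 95, 61]
Insert 10: [10, 85, 87, 95, 61]
Insert 87: [10, 85, 87, 95, 61]
Insert 95: [10, 85, 87, 95, 61]
Insert 61: [10, 61, 85, 87, 95]

Sorted: [10, 61, 85, 87, 95]


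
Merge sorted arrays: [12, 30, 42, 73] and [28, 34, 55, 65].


Take 12 from A
Take 28 from B
Take 30 from A
Take 34 from B
Take 42 from A
Take 55 from B
Take 65 from B

Merged: [12, 28, 30, 34, 42, 55, 65, 73]


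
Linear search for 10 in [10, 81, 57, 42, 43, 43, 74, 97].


i=0: 10==10 found!

Found at 0, 1 comps


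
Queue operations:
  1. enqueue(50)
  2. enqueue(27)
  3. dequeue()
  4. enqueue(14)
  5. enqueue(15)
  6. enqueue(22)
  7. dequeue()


enqueue(50) -> [50]
enqueue(27) -> [50, 27]
dequeue()->50, [27]
enqueue(14) -> [27, 14]
enqueue(15) -> [27, 14, 15]
enqueue(22) -> [27, 14, 15, 22]
dequeue()->27, [14, 15, 22]

Final queue: [14, 15, 22]


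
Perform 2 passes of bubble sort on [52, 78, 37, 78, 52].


Initial: [52, 78, 37, 78, 52]
Pass 1: [52, 37, 78, 52, 78] (2 swaps)
Pass 2: [37, 52, 52, 78, 78] (2 swaps)

After 2 passes: [37, 52, 52, 78, 78]


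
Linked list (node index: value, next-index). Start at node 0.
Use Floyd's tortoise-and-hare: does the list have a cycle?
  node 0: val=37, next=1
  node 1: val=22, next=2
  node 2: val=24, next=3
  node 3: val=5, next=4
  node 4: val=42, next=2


Floyd's tortoise (slow, +1) and hare (fast, +2):
  init: slow=0, fast=0
  step 1: slow=1, fast=2
  step 2: slow=2, fast=4
  step 3: slow=3, fast=3
  slow == fast at node 3: cycle detected

Cycle: yes


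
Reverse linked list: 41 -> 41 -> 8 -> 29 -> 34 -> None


Step 1: curr=41, set curr.next=prev(None) | reversed so far: 41
Step 2: curr=41, set curr.next=prev(41) | reversed so far: 41 -> 41
Step 3: curr=8, set curr.next=prev(41) | reversed so far: 8 -> 41 -> 41
Step 4: curr=29, set curr.next=prev(8) | reversed so far: 29 -> 8 -> 41 -> 41
Step 5: curr=34, set curr.next=prev(29) | reversed so far: 34 -> 29 -> 8 -> 41 -> 41

34 -> 29 -> 8 -> 41 -> 41 -> None
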